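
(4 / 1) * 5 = 20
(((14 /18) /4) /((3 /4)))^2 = 49 /729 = 0.07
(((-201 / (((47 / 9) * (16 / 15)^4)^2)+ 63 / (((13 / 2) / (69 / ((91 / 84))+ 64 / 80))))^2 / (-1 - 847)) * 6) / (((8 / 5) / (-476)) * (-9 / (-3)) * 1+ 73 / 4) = -8839548671268841929122103510256885626333 / 59150745593649180901508581098499604480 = -149.44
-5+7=2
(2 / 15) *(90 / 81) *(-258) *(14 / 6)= -2408 / 27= -89.19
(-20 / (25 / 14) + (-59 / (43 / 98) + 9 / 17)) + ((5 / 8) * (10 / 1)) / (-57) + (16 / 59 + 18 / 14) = -49453171499 / 344169420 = -143.69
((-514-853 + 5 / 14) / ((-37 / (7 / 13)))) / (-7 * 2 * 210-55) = -19133 / 2881190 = -0.01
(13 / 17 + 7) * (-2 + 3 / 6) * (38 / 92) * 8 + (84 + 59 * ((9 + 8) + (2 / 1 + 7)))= 1579.51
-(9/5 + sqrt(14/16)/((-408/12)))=-9/5 + sqrt(14)/136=-1.77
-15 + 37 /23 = -308 /23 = -13.39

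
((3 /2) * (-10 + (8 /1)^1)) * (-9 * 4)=108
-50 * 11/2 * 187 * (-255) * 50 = 655668750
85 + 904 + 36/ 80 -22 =19349/ 20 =967.45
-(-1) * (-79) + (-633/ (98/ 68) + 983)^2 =295612.81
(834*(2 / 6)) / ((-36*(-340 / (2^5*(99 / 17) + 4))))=112451 / 26010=4.32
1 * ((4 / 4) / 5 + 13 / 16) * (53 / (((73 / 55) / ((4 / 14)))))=47223 / 4088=11.55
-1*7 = -7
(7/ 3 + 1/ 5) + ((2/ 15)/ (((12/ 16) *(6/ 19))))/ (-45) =15314/ 6075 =2.52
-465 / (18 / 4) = -310 / 3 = -103.33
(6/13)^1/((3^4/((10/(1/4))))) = 80/351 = 0.23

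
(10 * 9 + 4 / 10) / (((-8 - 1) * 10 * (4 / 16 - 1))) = 904 / 675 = 1.34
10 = 10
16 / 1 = 16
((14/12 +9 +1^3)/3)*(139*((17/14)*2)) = 158321/126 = 1256.52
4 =4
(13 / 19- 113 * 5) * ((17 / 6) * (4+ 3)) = -212653 / 19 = -11192.26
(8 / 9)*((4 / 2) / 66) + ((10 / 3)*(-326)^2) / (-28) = -26303254 / 2079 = -12651.88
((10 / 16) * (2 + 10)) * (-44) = -330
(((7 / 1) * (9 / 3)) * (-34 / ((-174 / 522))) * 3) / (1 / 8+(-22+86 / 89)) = -4575312 / 14887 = -307.34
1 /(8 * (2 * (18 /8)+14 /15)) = 15 /652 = 0.02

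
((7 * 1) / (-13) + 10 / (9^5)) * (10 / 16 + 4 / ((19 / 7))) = -131814947 / 116680824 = -1.13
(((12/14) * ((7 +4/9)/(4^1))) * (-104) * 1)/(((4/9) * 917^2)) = -2613/5886223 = -0.00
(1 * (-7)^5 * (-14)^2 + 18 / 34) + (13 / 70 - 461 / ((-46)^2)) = -4147427805377 / 1259020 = -3294171.50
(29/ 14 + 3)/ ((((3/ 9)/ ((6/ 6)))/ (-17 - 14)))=-6603/ 14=-471.64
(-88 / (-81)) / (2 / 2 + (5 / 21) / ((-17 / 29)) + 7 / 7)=10472 / 15363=0.68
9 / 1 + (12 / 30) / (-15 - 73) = 1979 / 220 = 9.00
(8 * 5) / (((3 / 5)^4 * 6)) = 12500 / 243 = 51.44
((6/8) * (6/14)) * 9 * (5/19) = 405/532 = 0.76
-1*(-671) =671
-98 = -98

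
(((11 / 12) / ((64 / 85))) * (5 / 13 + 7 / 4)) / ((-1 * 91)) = -34595 / 1211392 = -0.03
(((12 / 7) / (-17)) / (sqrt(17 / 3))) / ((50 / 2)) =-12 *sqrt(51) / 50575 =-0.00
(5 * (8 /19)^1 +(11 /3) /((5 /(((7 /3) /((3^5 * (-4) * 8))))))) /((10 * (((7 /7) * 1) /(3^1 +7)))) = 13995337 /6648480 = 2.11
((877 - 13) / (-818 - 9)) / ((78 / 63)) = -9072 / 10751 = -0.84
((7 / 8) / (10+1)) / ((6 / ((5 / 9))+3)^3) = 875 / 28908792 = 0.00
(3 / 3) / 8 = 1 / 8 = 0.12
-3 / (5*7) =-3 / 35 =-0.09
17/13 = 1.31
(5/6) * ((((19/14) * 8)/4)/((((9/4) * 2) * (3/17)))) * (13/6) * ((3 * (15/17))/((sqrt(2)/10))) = 30875 * sqrt(2)/378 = 115.51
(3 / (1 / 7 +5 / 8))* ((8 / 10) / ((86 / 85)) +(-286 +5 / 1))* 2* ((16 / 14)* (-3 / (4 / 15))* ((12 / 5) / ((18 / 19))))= 131864256 / 1849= 71316.53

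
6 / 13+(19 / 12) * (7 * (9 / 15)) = 1849 / 260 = 7.11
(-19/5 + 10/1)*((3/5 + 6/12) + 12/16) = 1147/100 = 11.47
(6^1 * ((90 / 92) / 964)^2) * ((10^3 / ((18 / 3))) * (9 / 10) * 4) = 455625 / 122899396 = 0.00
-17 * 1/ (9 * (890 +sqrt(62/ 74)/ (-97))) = -309838370/ 145988549613-97 * sqrt(1147)/ 145988549613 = -0.00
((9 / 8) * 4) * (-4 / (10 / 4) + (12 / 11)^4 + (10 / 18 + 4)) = 2880373 / 146410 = 19.67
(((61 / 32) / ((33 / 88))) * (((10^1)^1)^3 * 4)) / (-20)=-3050 / 3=-1016.67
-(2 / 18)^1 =-1 / 9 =-0.11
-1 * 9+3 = -6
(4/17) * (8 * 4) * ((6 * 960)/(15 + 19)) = 368640/289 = 1275.57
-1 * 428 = -428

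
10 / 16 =5 / 8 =0.62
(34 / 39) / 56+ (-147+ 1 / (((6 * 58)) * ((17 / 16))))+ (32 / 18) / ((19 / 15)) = -1489085245 / 10228764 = -145.58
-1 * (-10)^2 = -100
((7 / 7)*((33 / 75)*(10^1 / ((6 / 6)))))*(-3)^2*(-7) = -1386 / 5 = -277.20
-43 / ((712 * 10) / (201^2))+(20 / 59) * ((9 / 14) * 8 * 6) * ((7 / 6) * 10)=-51233337 / 420080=-121.96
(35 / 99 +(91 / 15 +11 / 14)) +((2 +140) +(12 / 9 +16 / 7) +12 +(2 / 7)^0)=1149167 / 6930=165.82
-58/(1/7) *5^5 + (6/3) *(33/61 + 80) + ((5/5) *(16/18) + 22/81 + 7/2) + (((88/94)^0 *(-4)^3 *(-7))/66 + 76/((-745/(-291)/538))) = -101439815793299/80982990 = -1252606.45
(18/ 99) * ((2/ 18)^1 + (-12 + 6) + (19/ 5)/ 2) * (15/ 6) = -359/ 198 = -1.81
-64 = -64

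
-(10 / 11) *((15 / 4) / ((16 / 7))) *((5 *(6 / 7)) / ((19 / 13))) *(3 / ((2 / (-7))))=307125 / 6688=45.92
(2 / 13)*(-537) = -1074 / 13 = -82.62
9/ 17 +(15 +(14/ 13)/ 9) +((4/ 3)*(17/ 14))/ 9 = 661160/ 41769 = 15.83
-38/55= -0.69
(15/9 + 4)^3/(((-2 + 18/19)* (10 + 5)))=-93347/8100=-11.52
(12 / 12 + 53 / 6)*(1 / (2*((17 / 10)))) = 295 / 102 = 2.89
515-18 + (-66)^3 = -286999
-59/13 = -4.54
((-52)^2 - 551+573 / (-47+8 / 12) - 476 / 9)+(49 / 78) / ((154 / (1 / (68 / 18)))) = 50793690335 / 24329448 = 2087.75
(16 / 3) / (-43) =-16 / 129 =-0.12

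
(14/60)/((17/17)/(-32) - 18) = -112/8655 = -0.01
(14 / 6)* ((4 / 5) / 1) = 28 / 15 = 1.87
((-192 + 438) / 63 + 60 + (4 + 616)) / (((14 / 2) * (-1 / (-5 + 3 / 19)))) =1321304 / 2793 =473.08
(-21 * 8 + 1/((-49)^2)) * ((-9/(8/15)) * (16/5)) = 21781818/2401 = 9071.98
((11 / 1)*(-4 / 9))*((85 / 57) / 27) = -3740 / 13851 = -0.27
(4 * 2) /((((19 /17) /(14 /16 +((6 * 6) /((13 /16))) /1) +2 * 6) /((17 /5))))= 2716022 /1200715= 2.26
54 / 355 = 0.15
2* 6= 12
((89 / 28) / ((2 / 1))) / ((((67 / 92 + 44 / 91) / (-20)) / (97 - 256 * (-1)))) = -18787366 / 2029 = -9259.42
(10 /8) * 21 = 105 /4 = 26.25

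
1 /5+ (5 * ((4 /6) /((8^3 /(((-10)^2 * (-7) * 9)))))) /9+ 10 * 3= 25.64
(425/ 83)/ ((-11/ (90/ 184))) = -19125/ 83996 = -0.23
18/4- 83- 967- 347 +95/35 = -19457/14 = -1389.79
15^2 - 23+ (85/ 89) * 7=18573/ 89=208.69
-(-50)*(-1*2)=-100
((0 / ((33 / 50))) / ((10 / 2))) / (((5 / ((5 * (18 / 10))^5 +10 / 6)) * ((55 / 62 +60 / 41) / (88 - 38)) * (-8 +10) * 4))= 0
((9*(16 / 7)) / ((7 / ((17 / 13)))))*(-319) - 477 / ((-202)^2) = -31864637097 / 25992148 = -1225.93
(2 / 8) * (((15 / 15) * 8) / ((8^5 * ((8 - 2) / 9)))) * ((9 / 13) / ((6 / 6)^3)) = 0.00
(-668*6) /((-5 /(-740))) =-593184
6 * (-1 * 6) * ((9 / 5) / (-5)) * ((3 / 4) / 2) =4.86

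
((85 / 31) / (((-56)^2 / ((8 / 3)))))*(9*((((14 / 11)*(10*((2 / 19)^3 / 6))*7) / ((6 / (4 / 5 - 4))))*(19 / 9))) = -1360 / 3323727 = -0.00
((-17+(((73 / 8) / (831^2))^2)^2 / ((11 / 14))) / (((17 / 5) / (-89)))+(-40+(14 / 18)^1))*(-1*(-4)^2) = -35340119079153667356905177215733 / 5443268615012031185188642176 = -6492.44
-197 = -197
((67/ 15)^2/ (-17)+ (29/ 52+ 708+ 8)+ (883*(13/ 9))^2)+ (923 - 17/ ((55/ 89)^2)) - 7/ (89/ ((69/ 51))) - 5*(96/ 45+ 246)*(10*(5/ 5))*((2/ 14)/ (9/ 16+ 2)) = 1801060997589772363/ 1106533488060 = 1627660.63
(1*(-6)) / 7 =-6 / 7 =-0.86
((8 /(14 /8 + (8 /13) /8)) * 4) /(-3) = -1664 /285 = -5.84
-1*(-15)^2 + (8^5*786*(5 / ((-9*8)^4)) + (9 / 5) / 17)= -40915892 / 185895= -220.10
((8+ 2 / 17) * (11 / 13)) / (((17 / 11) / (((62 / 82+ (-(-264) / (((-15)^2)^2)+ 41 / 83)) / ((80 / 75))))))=100307271031 / 19177606500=5.23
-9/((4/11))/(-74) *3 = 297/296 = 1.00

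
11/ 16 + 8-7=27/ 16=1.69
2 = 2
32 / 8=4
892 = 892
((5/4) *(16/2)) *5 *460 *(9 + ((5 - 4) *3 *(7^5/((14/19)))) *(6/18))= 524825500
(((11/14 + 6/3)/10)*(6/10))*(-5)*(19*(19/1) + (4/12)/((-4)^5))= -43250649/143360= -301.69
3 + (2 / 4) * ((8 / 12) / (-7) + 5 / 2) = 353 / 84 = 4.20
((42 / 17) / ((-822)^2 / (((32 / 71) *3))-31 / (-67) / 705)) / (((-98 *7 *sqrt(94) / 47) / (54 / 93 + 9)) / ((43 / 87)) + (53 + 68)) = 41666848610698080 *sqrt(94) / 37590283256515209865907761 + 1635662608250766480 / 37590283256515209865907761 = 0.00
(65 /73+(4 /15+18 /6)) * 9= 13656 /365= 37.41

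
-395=-395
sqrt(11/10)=sqrt(110)/10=1.05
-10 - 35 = -45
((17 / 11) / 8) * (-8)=-17 / 11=-1.55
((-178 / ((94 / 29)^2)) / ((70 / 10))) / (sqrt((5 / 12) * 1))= -74849 * sqrt(15) / 77315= -3.75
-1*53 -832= -885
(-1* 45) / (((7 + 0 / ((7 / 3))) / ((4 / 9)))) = -2.86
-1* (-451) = 451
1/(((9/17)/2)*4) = 17/18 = 0.94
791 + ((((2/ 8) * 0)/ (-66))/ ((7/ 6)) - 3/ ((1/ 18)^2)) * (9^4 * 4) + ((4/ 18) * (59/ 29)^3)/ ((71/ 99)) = -44170785754025/ 1731619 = -25508374.39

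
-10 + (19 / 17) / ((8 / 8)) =-151 / 17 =-8.88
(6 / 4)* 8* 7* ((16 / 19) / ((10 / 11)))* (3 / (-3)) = -7392 / 95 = -77.81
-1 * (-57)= 57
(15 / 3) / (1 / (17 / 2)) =85 / 2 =42.50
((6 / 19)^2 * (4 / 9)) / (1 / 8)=128 / 361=0.35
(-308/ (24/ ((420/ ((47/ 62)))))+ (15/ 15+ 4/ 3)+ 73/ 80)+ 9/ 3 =-7103.97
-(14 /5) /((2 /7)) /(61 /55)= -8.84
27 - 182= -155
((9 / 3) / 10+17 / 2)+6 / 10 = 47 / 5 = 9.40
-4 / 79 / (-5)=4 / 395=0.01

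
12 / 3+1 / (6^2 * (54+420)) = 68257 / 17064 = 4.00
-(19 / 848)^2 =-361 / 719104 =-0.00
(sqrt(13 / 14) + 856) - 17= sqrt(182) / 14 + 839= 839.96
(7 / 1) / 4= 7 / 4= 1.75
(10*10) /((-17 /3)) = -300 /17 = -17.65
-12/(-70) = 6/35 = 0.17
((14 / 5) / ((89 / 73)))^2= 1044484 / 198025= 5.27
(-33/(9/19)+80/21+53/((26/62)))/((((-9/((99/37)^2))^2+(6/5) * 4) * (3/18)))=195961586040/3442794719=56.92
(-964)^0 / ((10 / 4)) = 2 / 5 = 0.40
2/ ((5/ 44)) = 88/ 5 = 17.60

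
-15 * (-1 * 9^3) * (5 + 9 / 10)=129033 / 2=64516.50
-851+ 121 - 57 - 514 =-1301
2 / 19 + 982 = 982.11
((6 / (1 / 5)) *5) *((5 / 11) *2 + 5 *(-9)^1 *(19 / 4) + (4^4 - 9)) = 112725 / 22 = 5123.86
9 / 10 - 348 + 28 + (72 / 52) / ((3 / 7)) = -41063 / 130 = -315.87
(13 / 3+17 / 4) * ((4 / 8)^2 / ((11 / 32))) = 206 / 33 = 6.24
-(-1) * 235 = 235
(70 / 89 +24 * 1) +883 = 907.79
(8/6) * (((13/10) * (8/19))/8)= 26/285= 0.09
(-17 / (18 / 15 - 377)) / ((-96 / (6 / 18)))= -85 / 541152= -0.00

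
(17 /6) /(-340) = -1 /120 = -0.01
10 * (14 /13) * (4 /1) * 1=560 /13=43.08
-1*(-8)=8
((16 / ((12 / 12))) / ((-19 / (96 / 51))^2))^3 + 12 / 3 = 4546690841724260 / 1135573198803289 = 4.00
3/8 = 0.38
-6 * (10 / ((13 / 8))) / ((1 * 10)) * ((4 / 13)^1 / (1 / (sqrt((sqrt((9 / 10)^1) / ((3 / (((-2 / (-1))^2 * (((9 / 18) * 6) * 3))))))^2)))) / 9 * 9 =-3456 * sqrt(10) / 845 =-12.93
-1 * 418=-418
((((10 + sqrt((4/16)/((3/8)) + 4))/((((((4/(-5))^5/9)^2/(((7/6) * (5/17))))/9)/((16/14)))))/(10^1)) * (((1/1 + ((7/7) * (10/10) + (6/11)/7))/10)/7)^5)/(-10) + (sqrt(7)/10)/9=-4746093750/773379662553883 - 158203125 * sqrt(42)/773379662553883 + sqrt(7)/90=0.03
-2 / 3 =-0.67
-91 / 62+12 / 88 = -454 / 341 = -1.33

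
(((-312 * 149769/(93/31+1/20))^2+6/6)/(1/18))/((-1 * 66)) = -2620199106207831963/40931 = -64015027881259.48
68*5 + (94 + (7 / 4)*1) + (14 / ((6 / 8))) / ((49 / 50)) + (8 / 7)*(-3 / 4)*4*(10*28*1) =-42437 / 84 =-505.20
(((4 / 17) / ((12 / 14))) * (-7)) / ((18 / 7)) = -343 / 459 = -0.75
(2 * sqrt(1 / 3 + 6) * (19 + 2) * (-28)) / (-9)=392 * sqrt(57) / 9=328.84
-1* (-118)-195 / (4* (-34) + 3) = 15889 / 133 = 119.47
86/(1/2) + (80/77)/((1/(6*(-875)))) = -58108/11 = -5282.55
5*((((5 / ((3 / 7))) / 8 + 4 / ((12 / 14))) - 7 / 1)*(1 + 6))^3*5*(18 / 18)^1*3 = -8823675 / 512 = -17233.74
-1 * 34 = -34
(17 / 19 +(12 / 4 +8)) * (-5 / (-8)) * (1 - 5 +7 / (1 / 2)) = 2825 / 38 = 74.34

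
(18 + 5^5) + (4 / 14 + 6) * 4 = 22177 / 7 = 3168.14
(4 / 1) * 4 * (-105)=-1680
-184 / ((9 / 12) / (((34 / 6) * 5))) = -62560 / 9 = -6951.11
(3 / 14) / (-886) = -3 / 12404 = -0.00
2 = 2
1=1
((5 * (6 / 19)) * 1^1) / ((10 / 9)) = 27 / 19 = 1.42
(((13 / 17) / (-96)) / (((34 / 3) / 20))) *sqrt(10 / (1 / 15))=-325 *sqrt(6) / 4624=-0.17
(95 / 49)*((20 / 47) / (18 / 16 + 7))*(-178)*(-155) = 83873600 / 29939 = 2801.48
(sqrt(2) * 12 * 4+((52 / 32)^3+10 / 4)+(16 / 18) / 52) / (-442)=-24 * sqrt(2) / 221-407833 / 26477568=-0.17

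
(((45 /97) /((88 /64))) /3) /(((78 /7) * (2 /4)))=280 /13871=0.02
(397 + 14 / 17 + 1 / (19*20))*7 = 17989699 / 6460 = 2784.78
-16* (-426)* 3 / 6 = 3408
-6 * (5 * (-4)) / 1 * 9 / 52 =20.77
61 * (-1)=-61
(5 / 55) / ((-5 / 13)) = -13 / 55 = -0.24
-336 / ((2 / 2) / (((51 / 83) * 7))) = -119952 / 83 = -1445.20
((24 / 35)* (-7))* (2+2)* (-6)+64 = 896 / 5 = 179.20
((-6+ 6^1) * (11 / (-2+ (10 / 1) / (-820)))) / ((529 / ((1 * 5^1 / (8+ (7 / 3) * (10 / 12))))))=0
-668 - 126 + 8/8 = -793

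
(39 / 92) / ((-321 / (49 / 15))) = -637 / 147660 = -0.00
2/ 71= 0.03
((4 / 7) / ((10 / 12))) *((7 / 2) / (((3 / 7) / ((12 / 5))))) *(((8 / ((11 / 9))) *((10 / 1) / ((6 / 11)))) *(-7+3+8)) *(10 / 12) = 5376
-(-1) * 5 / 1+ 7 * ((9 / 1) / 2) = 73 / 2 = 36.50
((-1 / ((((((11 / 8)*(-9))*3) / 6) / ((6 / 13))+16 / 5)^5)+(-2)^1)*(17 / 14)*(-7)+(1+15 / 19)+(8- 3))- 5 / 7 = 35639070407398913117 / 1544480980842551269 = 23.08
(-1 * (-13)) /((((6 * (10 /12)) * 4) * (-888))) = -0.00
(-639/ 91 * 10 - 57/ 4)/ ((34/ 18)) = -276723/ 6188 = -44.72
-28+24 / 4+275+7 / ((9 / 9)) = 260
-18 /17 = -1.06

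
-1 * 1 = -1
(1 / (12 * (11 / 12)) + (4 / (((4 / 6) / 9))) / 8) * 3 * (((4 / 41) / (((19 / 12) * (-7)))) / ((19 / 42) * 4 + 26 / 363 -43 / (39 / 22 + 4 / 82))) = 293758542 / 35328306697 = 0.01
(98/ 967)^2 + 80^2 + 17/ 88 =526658866465/ 82287832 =6400.20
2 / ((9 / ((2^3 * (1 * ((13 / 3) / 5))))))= 208 / 135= 1.54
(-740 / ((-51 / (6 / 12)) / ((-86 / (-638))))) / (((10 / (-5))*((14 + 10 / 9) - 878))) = 23865 / 42115018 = 0.00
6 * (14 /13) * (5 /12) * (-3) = -105 /13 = -8.08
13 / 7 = 1.86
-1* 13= -13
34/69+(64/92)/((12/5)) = 18/23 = 0.78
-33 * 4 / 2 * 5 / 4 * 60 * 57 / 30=-9405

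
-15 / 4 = -3.75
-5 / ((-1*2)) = 2.50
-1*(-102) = 102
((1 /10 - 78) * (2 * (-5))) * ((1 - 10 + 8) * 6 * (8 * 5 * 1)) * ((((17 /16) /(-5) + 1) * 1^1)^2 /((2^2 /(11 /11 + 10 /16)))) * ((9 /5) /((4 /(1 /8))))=-1085239701 /409600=-2649.51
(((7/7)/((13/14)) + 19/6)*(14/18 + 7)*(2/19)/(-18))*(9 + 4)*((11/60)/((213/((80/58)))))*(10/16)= -637175/342230508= -0.00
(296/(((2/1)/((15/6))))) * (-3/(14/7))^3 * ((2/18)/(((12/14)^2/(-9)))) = 27195/16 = 1699.69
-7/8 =-0.88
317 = 317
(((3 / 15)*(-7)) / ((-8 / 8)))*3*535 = 2247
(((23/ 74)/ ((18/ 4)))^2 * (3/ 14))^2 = 279841/ 267787620324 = 0.00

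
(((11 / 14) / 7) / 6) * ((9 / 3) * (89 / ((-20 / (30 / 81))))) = -979 / 10584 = -0.09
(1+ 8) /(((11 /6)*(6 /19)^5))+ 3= 1566.19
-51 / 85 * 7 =-21 / 5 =-4.20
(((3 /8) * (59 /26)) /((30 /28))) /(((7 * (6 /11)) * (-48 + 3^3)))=-649 /65520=-0.01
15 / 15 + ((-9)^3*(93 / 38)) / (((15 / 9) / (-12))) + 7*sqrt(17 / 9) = 7*sqrt(17) / 3 + 1220441 / 95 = 12856.37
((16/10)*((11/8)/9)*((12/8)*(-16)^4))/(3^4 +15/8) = 2883584/9945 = 289.95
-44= -44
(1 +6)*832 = 5824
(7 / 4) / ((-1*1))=-7 / 4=-1.75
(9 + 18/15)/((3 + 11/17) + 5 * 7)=289/1095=0.26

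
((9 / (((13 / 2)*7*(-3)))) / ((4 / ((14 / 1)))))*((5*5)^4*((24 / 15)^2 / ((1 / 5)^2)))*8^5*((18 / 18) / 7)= -2457600000000 / 91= -27006593406.59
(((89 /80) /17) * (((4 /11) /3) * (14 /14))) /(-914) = -89 /10255080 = -0.00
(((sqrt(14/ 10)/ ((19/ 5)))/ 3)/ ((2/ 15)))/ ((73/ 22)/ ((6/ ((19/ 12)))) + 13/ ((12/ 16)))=3960* sqrt(35)/ 548017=0.04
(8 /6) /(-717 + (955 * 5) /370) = -0.00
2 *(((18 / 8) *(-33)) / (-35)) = 297 / 70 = 4.24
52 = 52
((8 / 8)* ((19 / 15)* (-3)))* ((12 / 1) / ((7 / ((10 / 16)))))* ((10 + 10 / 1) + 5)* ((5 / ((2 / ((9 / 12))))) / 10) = -4275 / 224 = -19.08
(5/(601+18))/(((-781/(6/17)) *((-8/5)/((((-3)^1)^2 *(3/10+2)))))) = 3105/65747704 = 0.00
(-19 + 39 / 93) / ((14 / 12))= -3456 / 217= -15.93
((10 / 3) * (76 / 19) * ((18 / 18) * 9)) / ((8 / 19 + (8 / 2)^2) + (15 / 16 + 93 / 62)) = 12160 / 1911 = 6.36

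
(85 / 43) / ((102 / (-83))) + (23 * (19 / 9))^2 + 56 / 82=673092337 / 285606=2356.72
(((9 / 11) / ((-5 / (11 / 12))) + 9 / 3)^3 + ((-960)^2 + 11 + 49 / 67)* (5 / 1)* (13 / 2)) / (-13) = -16054488767931 / 6968000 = -2304031.11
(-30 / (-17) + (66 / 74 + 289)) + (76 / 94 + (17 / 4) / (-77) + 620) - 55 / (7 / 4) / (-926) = 549526095853 / 602257436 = 912.44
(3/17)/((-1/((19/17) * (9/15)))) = -171/1445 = -0.12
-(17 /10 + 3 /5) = -23 /10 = -2.30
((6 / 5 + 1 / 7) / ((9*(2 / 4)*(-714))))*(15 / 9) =-47 / 67473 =-0.00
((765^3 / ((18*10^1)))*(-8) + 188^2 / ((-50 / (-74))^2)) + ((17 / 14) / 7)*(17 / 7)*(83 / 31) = -263435650255649 / 13291250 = -19820231.37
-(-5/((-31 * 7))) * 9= -45/217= -0.21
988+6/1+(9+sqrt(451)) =sqrt(451)+1003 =1024.24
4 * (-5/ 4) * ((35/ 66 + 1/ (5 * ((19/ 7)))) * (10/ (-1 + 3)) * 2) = -18935/ 627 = -30.20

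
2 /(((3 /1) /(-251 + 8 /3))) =-1490 /9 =-165.56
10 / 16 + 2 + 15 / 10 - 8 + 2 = -15 / 8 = -1.88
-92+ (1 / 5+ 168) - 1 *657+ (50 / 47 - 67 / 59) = -8053787 / 13865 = -580.87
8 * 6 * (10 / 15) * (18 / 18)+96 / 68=568 / 17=33.41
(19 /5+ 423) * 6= 12804 /5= 2560.80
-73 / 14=-5.21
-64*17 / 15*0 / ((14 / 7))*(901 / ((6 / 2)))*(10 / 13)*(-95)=0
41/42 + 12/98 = 323/294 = 1.10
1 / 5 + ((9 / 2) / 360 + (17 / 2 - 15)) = -503 / 80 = -6.29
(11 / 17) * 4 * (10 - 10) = 0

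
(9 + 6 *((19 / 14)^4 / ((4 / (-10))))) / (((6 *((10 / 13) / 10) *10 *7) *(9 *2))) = -6972641 / 96808320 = -0.07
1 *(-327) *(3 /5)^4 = -26487 /625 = -42.38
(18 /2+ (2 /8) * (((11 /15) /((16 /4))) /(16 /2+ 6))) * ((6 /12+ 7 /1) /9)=30251 /4032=7.50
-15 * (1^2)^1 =-15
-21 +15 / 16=-321 / 16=-20.06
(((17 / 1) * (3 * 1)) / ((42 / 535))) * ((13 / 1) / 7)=118235 / 98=1206.48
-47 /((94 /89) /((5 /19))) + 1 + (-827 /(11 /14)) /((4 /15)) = -827171 /209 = -3957.76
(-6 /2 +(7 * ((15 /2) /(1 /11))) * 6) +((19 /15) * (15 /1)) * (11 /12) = 41753 /12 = 3479.42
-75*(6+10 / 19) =-9300 / 19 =-489.47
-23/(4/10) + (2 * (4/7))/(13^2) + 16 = -98173/2366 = -41.49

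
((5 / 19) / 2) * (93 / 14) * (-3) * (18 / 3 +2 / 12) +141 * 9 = 1333011 / 1064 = 1252.83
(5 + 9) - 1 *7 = 7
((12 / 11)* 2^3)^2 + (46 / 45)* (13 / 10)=2109779 / 27225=77.49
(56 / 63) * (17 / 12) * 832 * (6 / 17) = 3328 / 9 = 369.78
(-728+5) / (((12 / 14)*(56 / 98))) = -11809 / 8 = -1476.12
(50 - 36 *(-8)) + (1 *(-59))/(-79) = 26761/79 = 338.75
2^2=4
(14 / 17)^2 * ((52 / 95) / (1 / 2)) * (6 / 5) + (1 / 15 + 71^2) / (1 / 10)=20760739712 / 411825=50411.56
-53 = -53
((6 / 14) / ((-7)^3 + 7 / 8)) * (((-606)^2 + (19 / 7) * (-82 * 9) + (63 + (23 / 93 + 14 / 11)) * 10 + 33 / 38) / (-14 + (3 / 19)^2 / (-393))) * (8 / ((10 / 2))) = 7929933416806304 / 151392291255205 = 52.38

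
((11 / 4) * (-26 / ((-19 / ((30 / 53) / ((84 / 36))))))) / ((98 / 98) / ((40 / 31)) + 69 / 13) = 3346200 / 22295987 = 0.15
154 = 154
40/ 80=1/ 2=0.50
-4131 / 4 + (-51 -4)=-4351 / 4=-1087.75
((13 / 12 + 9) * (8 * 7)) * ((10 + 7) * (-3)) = -28798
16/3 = 5.33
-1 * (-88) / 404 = 22 / 101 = 0.22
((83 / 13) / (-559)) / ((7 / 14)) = -166 / 7267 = -0.02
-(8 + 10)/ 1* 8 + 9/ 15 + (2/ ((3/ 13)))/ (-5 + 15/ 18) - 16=-161.48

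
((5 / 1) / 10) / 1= 1 / 2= 0.50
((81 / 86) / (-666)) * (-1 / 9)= 1 / 6364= 0.00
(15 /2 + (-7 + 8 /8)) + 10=23 /2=11.50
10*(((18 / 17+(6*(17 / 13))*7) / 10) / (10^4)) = 3093 / 552500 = 0.01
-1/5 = -0.20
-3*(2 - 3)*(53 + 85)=414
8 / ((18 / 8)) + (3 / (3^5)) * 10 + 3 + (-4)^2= 1837 / 81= 22.68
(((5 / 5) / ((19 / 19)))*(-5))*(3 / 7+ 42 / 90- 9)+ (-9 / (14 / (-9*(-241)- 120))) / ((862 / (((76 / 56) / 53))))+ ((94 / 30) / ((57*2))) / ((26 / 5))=805983374269 / 19905755688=40.49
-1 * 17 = -17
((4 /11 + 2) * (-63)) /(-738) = 91 /451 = 0.20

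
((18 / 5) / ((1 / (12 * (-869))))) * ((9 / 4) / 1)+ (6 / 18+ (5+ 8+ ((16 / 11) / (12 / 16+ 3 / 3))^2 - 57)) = -7515876913 / 88935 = -84509.78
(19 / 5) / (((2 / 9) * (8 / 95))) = 3249 / 16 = 203.06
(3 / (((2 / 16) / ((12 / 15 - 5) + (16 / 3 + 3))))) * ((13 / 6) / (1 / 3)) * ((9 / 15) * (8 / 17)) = 77376 / 425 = 182.06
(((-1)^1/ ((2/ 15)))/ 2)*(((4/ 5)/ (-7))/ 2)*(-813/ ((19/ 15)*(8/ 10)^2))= -214.90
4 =4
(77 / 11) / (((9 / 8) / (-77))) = -4312 / 9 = -479.11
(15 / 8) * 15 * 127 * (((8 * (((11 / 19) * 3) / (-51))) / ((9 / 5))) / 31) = -174625 / 10013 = -17.44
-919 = -919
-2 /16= -1 /8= -0.12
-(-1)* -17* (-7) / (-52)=-119 / 52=-2.29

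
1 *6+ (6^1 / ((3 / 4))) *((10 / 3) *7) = 578 / 3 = 192.67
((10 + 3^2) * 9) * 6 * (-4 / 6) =-684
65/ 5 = 13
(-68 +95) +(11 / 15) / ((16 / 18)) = 1113 / 40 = 27.82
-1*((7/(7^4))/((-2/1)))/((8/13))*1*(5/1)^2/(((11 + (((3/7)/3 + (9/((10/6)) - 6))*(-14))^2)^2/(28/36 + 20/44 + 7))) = 165546875/916785212112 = 0.00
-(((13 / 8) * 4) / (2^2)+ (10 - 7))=-37 / 8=-4.62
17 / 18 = 0.94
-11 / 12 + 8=85 / 12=7.08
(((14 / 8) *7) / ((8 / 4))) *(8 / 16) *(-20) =-245 / 4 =-61.25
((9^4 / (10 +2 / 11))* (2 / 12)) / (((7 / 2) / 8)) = 24057 / 98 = 245.48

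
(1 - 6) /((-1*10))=1 /2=0.50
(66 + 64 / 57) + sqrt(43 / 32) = sqrt(86) / 8 + 3826 / 57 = 68.28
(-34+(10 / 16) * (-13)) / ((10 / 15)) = -1011 / 16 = -63.19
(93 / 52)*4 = 93 / 13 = 7.15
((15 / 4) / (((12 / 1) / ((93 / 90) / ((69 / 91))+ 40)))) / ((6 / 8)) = 17.23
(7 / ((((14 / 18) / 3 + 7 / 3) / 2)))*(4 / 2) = 54 / 5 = 10.80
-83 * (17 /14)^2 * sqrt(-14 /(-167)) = -23987 * sqrt(2338) /32732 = -35.43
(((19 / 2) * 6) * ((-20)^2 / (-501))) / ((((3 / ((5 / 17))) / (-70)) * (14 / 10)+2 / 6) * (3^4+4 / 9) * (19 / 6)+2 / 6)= -307800000 / 227857973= -1.35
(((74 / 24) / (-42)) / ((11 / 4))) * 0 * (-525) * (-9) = 0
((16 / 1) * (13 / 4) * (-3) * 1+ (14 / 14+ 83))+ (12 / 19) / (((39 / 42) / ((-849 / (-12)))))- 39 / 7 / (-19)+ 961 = 1620790 / 1729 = 937.41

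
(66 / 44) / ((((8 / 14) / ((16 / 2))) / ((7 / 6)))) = 49 / 2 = 24.50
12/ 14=6/ 7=0.86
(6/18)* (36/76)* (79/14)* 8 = 948/133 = 7.13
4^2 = 16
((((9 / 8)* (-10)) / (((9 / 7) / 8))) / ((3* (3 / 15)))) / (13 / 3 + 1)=-21.88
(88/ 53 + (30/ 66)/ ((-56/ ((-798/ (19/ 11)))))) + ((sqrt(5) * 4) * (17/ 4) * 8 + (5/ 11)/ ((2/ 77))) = 4857/ 212 + 136 * sqrt(5) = 327.02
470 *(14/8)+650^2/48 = 9624.58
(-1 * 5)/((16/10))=-25/8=-3.12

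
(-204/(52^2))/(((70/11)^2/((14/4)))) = -6171/946400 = -0.01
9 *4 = 36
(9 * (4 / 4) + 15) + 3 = 27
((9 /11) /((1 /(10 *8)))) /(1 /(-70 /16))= -3150 /11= -286.36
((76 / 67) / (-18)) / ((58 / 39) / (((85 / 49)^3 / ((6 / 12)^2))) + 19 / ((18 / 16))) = -606755500 / 163296250021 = -0.00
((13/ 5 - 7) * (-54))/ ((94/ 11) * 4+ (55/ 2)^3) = 104544/ 9165665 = 0.01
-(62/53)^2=-3844/2809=-1.37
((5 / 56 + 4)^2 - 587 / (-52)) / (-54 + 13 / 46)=-26264643 / 50368864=-0.52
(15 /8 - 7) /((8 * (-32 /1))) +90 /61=186821 /124928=1.50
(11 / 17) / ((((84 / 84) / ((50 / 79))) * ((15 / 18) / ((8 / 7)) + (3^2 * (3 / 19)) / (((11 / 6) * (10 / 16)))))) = 27588000 / 132665569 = 0.21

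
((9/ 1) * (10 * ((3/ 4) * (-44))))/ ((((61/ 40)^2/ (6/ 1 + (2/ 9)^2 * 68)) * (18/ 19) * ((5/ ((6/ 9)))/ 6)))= -1013900800/ 100467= -10091.88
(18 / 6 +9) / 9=4 / 3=1.33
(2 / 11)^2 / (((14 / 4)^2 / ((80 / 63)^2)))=102400 / 23532201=0.00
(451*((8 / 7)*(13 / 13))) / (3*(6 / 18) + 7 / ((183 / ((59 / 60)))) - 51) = -39615840 / 3840109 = -10.32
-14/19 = -0.74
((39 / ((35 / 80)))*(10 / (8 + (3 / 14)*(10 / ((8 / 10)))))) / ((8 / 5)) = 1200 / 23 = 52.17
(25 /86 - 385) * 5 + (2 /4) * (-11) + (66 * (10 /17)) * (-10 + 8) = -1466893 /731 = -2006.69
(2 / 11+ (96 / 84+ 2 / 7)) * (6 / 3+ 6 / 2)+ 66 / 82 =27961 / 3157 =8.86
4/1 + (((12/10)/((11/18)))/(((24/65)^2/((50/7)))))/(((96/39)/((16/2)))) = 833731/2464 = 338.36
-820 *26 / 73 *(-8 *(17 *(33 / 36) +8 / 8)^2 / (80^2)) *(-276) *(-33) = 5340155249 / 5840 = 914410.15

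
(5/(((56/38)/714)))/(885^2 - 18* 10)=323/104406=0.00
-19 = -19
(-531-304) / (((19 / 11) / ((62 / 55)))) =-10354 / 19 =-544.95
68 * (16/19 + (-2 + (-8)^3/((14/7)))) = -332248/19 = -17486.74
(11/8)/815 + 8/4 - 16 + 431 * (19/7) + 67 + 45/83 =4634389791/3788120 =1223.40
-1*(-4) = 4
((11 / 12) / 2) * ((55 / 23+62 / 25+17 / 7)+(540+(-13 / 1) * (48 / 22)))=3829317 / 16100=237.85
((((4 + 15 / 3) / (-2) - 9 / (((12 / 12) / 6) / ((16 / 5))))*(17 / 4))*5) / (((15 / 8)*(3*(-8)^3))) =3349 / 2560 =1.31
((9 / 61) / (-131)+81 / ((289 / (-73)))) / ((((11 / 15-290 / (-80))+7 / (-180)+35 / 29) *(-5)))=0.74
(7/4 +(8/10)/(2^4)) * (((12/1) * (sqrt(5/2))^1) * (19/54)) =12.02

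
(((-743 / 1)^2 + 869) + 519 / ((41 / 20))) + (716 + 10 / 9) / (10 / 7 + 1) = 3471895052 / 6273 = 553466.45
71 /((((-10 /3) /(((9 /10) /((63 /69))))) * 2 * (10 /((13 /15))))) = -63687 /70000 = -0.91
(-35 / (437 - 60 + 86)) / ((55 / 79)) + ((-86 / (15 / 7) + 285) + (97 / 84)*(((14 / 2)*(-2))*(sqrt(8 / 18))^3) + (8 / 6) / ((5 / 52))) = 523575806 / 2062665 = 253.83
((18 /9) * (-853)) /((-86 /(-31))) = -614.95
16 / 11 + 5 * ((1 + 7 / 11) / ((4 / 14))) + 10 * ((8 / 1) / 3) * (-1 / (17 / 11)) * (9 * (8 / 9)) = -60559 / 561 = -107.95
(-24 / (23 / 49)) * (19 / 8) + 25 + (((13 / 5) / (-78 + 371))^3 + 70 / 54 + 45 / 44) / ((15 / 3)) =-41225608485236047 / 429563285167500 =-95.97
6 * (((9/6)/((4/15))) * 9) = 1215/4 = 303.75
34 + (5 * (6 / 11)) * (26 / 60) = 387 / 11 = 35.18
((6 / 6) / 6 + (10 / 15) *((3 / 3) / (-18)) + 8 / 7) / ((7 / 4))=962 / 1323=0.73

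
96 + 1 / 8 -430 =-2671 / 8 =-333.88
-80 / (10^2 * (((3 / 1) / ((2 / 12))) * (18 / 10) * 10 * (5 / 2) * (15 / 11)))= -22 / 30375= -0.00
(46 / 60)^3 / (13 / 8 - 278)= -12167 / 7462125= -0.00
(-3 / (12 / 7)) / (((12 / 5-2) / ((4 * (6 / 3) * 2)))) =-70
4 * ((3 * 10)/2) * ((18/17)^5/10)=11337408/1419857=7.98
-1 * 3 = -3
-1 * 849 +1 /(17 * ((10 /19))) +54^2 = 351409 /170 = 2067.11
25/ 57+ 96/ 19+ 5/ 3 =136/ 19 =7.16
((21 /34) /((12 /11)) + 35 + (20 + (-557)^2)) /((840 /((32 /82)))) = 42201421 /292740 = 144.16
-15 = -15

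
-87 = -87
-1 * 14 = -14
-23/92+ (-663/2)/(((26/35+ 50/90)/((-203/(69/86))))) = 2430667933/37628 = 64597.32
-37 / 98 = -0.38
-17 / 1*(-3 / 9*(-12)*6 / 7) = -408 / 7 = -58.29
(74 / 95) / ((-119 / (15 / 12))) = -37 / 4522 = -0.01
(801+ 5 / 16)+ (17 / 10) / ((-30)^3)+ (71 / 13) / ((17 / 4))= 23945496559 / 29835000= 802.60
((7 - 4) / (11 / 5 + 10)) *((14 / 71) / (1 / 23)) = 4830 / 4331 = 1.12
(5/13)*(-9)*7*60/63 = -300/13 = -23.08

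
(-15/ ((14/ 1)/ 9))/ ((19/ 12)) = -810/ 133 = -6.09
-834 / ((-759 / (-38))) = -10564 / 253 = -41.75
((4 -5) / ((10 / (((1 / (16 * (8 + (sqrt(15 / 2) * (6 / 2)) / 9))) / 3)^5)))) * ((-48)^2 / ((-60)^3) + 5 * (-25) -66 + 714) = -32709256501 / 4324040632387031040000 + 29673303421 * sqrt(30) / 41510790070915497984000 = -0.00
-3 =-3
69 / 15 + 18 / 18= 28 / 5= 5.60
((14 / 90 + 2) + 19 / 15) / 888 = 77 / 19980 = 0.00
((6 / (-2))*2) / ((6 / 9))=-9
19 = 19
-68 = -68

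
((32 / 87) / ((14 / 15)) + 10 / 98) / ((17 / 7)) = 705 / 3451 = 0.20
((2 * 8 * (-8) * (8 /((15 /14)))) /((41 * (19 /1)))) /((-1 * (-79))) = -14336 /923115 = -0.02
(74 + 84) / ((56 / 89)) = 7031 / 28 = 251.11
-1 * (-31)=31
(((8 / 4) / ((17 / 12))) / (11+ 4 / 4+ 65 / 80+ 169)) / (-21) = -128 / 346171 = -0.00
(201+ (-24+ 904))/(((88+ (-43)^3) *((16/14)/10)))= -1645/13812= -0.12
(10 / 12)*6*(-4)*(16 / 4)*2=-160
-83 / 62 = -1.34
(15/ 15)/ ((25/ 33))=33/ 25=1.32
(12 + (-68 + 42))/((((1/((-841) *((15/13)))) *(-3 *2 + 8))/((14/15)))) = 6339.85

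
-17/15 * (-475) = 1615/3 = 538.33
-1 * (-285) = 285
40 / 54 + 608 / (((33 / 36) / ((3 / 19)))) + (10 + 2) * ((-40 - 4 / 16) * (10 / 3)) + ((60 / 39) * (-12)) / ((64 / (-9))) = -23195897 / 15444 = -1501.94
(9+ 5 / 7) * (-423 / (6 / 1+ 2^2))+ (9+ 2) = -399.91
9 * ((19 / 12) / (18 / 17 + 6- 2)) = 969 / 344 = 2.82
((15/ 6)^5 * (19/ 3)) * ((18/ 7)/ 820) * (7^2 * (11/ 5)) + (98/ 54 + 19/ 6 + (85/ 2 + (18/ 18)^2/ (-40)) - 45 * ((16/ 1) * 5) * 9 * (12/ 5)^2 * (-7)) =1306624.54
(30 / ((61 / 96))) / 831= 960 / 16897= 0.06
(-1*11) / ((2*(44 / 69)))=-69 / 8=-8.62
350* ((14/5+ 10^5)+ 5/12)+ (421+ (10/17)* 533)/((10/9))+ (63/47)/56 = 3355971331207/95880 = 35001786.93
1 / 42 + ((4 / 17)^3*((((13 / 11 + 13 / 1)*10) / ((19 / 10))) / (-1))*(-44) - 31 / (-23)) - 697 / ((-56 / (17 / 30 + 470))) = 7094861615523 / 1202309360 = 5901.03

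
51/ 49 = 1.04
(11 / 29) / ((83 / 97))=0.44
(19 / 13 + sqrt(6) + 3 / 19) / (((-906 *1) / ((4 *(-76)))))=3200 / 5889 + 152 *sqrt(6) / 453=1.37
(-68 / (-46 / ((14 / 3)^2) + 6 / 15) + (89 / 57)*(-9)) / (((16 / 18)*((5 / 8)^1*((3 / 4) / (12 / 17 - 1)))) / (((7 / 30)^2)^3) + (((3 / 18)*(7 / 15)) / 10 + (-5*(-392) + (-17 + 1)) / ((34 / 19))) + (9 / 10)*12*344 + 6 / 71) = -52279625199582900 / 8101470297760330819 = -0.01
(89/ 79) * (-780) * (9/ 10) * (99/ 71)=-6185322/ 5609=-1102.75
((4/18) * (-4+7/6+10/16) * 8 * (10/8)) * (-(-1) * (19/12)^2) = -95665/7776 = -12.30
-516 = -516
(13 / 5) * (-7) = -91 / 5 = -18.20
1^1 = 1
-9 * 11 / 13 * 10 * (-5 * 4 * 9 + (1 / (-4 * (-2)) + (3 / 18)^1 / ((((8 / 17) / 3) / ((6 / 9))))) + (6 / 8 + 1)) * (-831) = -291917835 / 26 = -11227609.04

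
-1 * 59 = -59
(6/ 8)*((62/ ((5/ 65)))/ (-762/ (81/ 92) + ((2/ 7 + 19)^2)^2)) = 78375843/ 17823920614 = 0.00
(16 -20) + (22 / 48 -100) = -2485 / 24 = -103.54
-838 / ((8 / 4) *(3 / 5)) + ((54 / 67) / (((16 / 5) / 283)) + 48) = -931121 / 1608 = -579.06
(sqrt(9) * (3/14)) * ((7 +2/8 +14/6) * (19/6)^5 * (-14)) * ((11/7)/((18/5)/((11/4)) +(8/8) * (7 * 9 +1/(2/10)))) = -622.69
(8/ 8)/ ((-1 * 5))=-1/ 5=-0.20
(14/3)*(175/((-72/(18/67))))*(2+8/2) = -1225/67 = -18.28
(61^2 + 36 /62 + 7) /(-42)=-57793 /651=-88.78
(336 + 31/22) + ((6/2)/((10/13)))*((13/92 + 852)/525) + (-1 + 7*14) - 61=672518271/1771000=379.74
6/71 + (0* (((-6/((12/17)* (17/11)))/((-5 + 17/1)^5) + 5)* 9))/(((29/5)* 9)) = 6/71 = 0.08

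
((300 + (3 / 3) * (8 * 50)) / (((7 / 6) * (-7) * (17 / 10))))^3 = -216000000000 / 1685159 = -128177.82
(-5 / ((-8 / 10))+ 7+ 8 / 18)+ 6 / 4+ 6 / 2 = 655 / 36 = 18.19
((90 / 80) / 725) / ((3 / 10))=3 / 580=0.01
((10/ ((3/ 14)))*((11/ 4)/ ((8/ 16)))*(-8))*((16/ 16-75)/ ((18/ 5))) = 1139600/ 27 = 42207.41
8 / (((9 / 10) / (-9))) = -80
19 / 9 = 2.11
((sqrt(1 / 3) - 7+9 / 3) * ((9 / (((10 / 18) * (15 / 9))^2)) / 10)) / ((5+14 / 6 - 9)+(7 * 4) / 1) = -0.14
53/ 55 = 0.96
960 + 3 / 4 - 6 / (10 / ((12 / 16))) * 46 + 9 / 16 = 75249 / 80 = 940.61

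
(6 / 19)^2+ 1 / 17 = 973 / 6137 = 0.16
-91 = -91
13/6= 2.17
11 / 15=0.73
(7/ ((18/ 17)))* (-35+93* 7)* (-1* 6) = -24434.67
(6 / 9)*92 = 61.33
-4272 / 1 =-4272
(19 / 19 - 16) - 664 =-679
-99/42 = -33/14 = -2.36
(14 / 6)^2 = 49 / 9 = 5.44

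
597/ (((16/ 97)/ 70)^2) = 6881036925/ 64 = 107516201.95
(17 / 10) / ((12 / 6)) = 17 / 20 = 0.85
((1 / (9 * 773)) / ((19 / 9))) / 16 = 1 / 234992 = 0.00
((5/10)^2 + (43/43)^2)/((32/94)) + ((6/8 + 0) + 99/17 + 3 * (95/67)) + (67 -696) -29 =-46908639/72896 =-643.50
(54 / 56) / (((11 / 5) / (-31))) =-4185 / 308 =-13.59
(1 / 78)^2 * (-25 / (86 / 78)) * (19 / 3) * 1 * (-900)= 11875 / 559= 21.24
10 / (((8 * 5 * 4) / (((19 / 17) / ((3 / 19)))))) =361 / 816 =0.44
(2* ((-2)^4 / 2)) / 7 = 16 / 7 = 2.29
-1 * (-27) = 27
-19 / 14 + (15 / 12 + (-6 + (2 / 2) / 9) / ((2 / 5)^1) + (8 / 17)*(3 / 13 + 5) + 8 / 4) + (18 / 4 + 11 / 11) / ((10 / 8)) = -97753 / 16380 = -5.97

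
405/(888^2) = 45/87616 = 0.00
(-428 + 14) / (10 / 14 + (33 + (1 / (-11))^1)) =-12.31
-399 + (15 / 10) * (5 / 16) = -12753 / 32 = -398.53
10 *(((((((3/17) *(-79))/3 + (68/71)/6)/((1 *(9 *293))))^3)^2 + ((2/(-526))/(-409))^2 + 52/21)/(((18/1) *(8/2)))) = 380024974253558770421028046031279713972246319068341025/1104995694329472878358902223547216611039738443108147646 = 0.34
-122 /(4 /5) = -305 /2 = -152.50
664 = 664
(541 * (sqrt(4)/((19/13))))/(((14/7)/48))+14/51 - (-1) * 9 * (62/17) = 17248856/969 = 17800.68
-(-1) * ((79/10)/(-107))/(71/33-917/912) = -396264/6150895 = -0.06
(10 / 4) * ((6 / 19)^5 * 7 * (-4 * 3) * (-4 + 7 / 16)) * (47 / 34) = 7195230 / 2215457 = 3.25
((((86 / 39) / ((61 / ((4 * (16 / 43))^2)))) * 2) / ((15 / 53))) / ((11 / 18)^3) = 562692096 / 226928845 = 2.48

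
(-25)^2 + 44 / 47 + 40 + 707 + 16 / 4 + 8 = 65092 / 47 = 1384.94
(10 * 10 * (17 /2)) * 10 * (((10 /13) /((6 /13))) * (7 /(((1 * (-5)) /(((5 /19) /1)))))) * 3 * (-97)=28857500 /19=1518815.79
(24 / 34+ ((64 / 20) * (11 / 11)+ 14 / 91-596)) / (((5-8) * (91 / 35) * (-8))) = -327047 / 34476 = -9.49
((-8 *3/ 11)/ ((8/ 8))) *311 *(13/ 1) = -97032/ 11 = -8821.09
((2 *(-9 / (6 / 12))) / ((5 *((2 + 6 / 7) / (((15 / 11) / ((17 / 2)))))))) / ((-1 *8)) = 189 / 3740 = 0.05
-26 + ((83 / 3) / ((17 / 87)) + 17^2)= 6878 / 17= 404.59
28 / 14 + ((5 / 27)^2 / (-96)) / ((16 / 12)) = 186599 / 93312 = 2.00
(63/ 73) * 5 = 315/ 73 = 4.32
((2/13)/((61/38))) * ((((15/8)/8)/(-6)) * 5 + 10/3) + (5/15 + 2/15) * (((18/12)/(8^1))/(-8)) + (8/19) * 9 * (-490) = -53707533107/28928640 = -1856.55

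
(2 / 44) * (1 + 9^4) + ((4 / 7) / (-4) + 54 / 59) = 1358562 / 4543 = 299.05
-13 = -13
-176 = -176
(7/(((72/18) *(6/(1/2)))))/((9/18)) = 7/24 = 0.29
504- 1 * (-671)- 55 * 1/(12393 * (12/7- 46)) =902830127/768366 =1175.00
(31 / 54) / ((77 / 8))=0.06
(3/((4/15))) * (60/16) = 42.19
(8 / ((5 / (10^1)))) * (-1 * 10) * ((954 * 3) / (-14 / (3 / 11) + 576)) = -686880 / 787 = -872.78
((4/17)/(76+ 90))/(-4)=-1/2822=-0.00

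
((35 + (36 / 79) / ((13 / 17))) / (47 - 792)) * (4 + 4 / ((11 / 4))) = -438684 / 1683253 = -0.26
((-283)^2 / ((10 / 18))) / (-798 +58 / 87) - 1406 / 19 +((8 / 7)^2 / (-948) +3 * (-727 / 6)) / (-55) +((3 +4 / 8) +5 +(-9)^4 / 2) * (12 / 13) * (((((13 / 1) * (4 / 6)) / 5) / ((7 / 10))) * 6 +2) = 77811314251639 / 1527806280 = 50930.09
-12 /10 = -6 /5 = -1.20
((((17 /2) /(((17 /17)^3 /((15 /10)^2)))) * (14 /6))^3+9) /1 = 45503901 /512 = 88874.81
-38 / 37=-1.03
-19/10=-1.90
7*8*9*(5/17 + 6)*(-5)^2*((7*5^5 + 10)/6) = 4917559500/17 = 289268205.88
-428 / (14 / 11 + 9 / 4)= -18832 / 155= -121.50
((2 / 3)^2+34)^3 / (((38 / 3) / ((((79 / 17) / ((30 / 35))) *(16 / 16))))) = 4118605750 / 235467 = 17491.22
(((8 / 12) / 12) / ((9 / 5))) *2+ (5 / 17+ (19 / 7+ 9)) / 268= 275209 / 2583252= 0.11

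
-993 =-993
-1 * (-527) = 527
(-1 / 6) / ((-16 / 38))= 19 / 48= 0.40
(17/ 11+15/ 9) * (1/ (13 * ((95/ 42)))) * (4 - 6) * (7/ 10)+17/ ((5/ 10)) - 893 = -58357963/ 67925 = -859.15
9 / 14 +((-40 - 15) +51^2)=35653 / 14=2546.64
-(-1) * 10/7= 10/7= 1.43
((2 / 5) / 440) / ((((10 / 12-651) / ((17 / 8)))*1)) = -51 / 17164400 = -0.00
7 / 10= 0.70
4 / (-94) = -2 / 47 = -0.04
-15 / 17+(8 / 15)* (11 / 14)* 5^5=467185 / 357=1308.64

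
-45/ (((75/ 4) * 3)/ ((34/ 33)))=-136/ 165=-0.82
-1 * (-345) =345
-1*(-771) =771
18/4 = 9/2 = 4.50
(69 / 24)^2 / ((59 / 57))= 30153 / 3776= 7.99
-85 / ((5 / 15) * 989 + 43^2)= -255 / 6536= -0.04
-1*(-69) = 69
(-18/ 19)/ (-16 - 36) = 0.02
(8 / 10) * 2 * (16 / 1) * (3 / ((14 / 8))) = 43.89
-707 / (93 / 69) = -16261 / 31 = -524.55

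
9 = 9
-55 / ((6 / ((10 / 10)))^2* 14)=-55 / 504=-0.11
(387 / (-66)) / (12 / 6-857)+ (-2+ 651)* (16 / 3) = 7234201 / 2090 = 3461.34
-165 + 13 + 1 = -151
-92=-92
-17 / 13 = -1.31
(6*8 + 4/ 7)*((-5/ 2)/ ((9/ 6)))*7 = -1700/ 3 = -566.67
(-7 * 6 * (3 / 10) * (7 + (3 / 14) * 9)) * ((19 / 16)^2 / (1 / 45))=-3655125 / 512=-7138.92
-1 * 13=-13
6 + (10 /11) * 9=156 /11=14.18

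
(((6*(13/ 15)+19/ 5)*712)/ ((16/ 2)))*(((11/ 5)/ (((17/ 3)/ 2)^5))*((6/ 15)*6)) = 23.16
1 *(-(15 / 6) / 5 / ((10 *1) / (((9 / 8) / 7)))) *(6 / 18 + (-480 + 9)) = 1059 / 280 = 3.78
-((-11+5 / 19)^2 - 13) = -36923 / 361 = -102.28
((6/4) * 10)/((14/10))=10.71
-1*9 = -9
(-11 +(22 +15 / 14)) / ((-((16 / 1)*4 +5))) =-0.17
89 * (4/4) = 89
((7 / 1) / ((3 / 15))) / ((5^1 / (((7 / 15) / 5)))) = 49 / 75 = 0.65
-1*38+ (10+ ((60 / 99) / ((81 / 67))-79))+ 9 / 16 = -4530679 / 42768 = -105.94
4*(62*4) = 992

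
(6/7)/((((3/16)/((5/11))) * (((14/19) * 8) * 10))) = 19/539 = 0.04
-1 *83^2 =-6889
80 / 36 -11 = -79 / 9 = -8.78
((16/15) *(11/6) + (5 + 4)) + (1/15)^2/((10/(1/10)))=27389/2500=10.96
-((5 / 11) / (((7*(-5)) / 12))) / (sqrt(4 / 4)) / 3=4 / 77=0.05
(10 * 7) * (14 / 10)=98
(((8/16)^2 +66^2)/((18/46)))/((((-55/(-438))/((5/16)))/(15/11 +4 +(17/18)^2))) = 652275339625/3763584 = 173312.28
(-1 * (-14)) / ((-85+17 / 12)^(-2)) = 97806.43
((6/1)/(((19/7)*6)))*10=70/19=3.68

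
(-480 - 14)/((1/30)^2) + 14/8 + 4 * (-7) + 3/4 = -889251/2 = -444625.50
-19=-19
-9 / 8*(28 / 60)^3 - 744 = -2232343 / 3000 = -744.11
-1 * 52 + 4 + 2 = -46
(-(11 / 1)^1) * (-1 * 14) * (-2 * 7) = -2156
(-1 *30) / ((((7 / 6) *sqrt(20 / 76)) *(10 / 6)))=-108 *sqrt(95) / 35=-30.08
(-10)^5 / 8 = -12500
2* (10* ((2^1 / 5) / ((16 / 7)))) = 7 / 2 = 3.50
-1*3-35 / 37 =-146 / 37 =-3.95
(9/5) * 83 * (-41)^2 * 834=1047259638/5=209451927.60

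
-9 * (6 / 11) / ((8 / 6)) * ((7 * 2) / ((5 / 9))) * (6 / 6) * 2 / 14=-729 / 55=-13.25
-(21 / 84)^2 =-0.06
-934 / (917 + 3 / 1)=-467 / 460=-1.02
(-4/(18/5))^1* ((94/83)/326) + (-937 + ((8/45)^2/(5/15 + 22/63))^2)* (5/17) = -1186621803959959/4305727702125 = -275.59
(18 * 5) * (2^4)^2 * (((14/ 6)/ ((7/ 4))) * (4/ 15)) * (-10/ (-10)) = 8192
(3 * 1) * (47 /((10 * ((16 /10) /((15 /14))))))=2115 /224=9.44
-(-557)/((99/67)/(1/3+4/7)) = 341.06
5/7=0.71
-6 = -6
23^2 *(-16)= -8464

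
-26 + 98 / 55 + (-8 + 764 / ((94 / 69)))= 528.59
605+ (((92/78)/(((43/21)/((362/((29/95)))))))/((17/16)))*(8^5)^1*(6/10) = 3483613796759/275587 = 12640704.38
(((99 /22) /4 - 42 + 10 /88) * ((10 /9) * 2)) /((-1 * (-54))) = -17935 /10692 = -1.68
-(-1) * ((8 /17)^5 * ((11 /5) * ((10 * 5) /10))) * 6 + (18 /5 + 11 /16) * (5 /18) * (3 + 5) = 564867719 /51114852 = 11.05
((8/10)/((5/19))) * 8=608/25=24.32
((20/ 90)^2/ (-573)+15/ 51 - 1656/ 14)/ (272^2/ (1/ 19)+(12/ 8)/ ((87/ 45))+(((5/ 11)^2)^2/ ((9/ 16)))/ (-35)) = -553396912243802/ 6592907529682934751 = -0.00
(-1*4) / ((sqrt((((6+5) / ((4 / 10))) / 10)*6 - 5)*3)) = -4*sqrt(46) / 69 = -0.39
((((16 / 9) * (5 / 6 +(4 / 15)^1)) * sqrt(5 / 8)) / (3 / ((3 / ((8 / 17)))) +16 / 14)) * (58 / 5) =11.12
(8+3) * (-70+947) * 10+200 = 96670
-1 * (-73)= 73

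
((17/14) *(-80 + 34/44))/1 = -96.20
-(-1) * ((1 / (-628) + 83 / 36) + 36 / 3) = 40423 / 2826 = 14.30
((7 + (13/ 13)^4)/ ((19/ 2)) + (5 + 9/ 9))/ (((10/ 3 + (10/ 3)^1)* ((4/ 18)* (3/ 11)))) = 1287/ 76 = 16.93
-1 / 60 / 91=-1 / 5460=-0.00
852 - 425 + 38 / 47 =20107 / 47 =427.81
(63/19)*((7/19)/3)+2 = 2.41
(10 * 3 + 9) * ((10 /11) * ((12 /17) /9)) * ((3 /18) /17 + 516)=13684580 /9537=1434.89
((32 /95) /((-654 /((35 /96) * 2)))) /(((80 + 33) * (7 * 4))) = -1 /8424828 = -0.00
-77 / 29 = -2.66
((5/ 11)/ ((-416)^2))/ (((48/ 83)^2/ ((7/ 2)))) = 241115/ 8771862528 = 0.00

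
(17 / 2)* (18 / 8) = 153 / 8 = 19.12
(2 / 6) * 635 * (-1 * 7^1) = -4445 / 3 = -1481.67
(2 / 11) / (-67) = -2 / 737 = -0.00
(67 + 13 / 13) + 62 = 130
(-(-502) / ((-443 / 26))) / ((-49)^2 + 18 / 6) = -3263 / 266243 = -0.01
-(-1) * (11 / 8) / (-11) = -1 / 8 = -0.12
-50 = -50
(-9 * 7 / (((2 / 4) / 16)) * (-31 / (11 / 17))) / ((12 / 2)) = 177072 / 11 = 16097.45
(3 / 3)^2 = 1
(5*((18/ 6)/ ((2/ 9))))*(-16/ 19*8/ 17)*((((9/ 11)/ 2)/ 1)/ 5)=-7776/ 3553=-2.19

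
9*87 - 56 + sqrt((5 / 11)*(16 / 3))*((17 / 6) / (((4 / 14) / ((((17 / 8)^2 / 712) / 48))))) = 34391*sqrt(165) / 216539136 + 727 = 727.00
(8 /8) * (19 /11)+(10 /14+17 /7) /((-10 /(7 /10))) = 1.51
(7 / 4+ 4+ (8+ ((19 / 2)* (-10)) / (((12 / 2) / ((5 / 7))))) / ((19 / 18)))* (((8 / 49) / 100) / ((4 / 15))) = 4173 / 260680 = 0.02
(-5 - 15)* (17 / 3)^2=-5780 / 9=-642.22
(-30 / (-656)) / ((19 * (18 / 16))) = 5 / 2337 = 0.00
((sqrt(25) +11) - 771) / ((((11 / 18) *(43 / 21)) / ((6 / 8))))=-428085 / 946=-452.52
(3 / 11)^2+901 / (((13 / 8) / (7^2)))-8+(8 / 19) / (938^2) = 178553679393281 / 6573974407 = 27160.69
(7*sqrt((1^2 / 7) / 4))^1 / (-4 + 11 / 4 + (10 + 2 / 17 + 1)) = 0.13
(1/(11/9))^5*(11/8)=59049/117128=0.50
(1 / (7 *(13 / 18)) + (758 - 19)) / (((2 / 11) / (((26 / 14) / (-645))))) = -11.71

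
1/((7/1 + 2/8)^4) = 256/707281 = 0.00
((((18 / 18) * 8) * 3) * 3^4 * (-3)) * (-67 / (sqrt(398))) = 195372 * sqrt(398) / 199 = 19586.23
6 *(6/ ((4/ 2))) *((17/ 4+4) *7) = 2079/ 2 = 1039.50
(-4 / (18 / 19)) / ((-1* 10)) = 19 / 45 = 0.42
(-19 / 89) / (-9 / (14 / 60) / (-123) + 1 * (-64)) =287 / 85618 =0.00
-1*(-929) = 929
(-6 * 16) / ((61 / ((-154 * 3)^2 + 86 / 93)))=-635212096 / 1891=-335913.32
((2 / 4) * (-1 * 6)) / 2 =-3 / 2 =-1.50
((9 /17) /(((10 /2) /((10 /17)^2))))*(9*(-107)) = -173340 /4913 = -35.28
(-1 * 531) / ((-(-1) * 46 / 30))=-346.30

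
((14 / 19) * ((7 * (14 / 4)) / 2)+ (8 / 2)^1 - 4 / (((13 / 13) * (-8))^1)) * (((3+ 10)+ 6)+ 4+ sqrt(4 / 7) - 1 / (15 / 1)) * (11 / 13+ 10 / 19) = 174246 * sqrt(7) / 32851+ 9990104 / 23465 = 439.78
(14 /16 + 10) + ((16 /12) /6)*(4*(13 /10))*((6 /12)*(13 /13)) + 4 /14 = 29581 /2520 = 11.74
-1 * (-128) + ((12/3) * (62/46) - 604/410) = 621994/4715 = 131.92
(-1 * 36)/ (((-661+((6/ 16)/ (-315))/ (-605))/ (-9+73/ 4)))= 169230600/ 335920199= 0.50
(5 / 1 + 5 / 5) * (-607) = -3642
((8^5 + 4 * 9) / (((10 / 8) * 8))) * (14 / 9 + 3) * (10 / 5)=29888.09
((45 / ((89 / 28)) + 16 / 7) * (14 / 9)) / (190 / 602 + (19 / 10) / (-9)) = 61668880 / 251959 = 244.76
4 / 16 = 1 / 4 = 0.25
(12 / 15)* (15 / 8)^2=45 / 16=2.81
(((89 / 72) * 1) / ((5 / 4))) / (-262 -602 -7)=-0.00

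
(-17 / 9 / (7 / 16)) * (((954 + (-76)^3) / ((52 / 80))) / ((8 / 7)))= 22911920 / 9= 2545768.89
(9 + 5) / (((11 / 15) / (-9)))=-1890 / 11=-171.82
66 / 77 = 6 / 7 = 0.86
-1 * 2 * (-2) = 4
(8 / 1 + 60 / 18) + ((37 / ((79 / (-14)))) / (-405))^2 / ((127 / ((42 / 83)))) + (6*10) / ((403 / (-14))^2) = 6662826518788713074 / 584164121736250575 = 11.41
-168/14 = -12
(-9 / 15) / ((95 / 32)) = -96 / 475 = -0.20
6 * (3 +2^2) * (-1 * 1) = -42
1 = 1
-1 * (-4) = 4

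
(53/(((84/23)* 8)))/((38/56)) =1219/456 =2.67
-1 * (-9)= 9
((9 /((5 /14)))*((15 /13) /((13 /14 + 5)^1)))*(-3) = -15876 /1079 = -14.71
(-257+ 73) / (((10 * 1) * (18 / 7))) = -322 / 45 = -7.16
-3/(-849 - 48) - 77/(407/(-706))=1477695/11063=133.57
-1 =-1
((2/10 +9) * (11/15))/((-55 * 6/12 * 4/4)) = -92/375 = -0.25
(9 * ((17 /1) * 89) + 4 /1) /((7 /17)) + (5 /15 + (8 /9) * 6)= 694790 /21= 33085.24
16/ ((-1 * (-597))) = 16/ 597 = 0.03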